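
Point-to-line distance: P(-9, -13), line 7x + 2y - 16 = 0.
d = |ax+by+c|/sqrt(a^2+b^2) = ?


|7*(-9) + 2*(-13) - 16| = |-105| = 105
sqrt(49 + 4) = sqrt(53) = 7.2801
d = 105/sqrt(53) = 14.4229

14.4229


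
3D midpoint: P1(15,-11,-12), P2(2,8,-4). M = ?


Mx = (15+2)/2 = 8.5000
My = (-11+8)/2 = -1.5000
Mz = (-12- 4)/2 = -8.0000

M = (8.5000, -1.5000, -8.0000)


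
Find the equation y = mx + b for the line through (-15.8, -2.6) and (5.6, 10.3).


m = (12.9)/(21.4) = 0.6028
b = y1 - m*x1 = -2.6 - (12.9*(-15.8))/(21.4) = -2.6 + 9.5243 = 6.9243

y = 0.6028x + 6.9243


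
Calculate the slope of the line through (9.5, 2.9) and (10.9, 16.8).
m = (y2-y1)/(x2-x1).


dy = 16.8 - 2.9 = 13.9
dx = 10.9 - 9.5 = 1.4
m = 13.9/1.4 = 9.9286

m = 9.9286


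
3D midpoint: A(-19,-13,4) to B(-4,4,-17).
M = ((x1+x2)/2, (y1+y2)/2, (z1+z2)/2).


Mx = (-19- 4)/2 = -11.5000
My = (-13+4)/2 = -4.5000
Mz = (4- 17)/2 = -6.5000

M = (-11.5000, -4.5000, -6.5000)


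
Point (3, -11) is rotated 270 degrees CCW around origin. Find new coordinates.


cos(270) = 0, sin(270) = -1
x' = 3*0 + 11*(-1) = -11
y' = 3*(-1) - 11*0 = -3

(-11, -3)


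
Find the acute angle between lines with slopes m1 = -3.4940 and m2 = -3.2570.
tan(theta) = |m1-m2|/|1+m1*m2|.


m1-m2 = -0.237
1+m1*m2 = 12.379958
tan(theta) = |-0.237/12.379958| = 0.019144
theta = arctan(|-0.237/12.379958|) = 1.0967 degrees (acute angle)

1.0967 degrees


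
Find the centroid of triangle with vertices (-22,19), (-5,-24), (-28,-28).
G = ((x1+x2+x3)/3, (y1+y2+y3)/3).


Gx = (-22- 5- 28)/3 = -55/3 = -18.3333
Gy = (19- 24- 28)/3 = -33/3 = -11.0000

G = (-18.3333, -11.0000)


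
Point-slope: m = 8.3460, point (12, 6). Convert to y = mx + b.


y - 6 = 8.3460(x - 12)
y = 8.3460x + 6 - 8.3460*12
y = 8.3460x - 94.1520

y = 8.3460x - 94.1520


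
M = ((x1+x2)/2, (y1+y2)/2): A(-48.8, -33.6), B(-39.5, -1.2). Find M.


Mx = (-48.8 - 39.5)/2 = -88.3/2 = -44.1500
My = (-33.6 - 1.2)/2 = -34.8/2 = -17.4000

(-44.1500, -17.4000)


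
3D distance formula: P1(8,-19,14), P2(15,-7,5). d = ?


dx=7, dy=12, dz=-9
d = sqrt(49+144+81) = sqrt(274) = 16.5529

16.5529


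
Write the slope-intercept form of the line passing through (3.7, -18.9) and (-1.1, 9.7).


m = (28.6)/(-4.8) = -5.9583
b = y1 - m*x1 = -18.9 - (28.6*3.7)/(-4.8) = -18.9 + 22.0458 = 3.1458

y = -5.9583x + 3.1458


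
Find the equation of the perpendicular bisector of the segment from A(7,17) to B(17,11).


Midpoint = (12, 14)
Slope of AB = dy/dx = -6/10 = -0.6000
Perp slope = -dx/dy = 10/6 = 1.6667
b = My - (perp slope)*Mx = 14 + (10*12)/(-6) = 14 - 20.0000 = -6.0000

y = 1.6667x - 6.0000


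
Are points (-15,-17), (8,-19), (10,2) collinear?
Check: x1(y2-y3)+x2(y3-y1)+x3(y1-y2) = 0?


-15*(-19-2) + 8*(2+ 17) + 10*(-17+ 19)
= 315 + 152 + 20 = 487

No, not collinear (determinant = 487)


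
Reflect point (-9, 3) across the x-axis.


Reflection rule for x-axis: (x, -y)
(-9, 3) -> (-9, -3)

(-9, -3)


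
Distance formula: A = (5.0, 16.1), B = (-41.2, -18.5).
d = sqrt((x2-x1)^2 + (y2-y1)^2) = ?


dx = -41.2 - 5.0 = -46.2
dy = -18.5 - 16.1 = -34.6
d = sqrt(2134.44 + 1197.16) = sqrt(3331.6) = 57.7200

57.7200


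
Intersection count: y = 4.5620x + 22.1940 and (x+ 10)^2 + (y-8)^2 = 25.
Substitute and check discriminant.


Substitute y = 4.5620x + 22.1940: (x+ 10)^2 + (4.5620x+22.1940-8)^2 = 25
Expand to Ax^2 + Bx + C = 0, where b-k = 14.194
A = 1+m^2 = 21.811844
B = 2(m(b-k) - h) = 2(4.5620*14.194 + 10) = 149.506056
C = h^2 + (b-k)^2 - r^2 = 100 + 201.469636 - 25 = 276.469636
disc = B^2-4AC = 22352.0608 - 24121.2503 = -1769.1895
disc < 0

0 intersection points


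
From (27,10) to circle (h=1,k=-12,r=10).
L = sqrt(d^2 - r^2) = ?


d = sqrt((27-1)^2 + (10+ 12)^2) = sqrt(676+484) = 34.0588
L = sqrt(1160.0000 - 100) = sqrt(1060.0000) = 32.5576

32.5576


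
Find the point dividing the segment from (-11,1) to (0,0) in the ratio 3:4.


Px = (3*0 + 4*(-11))/7 = -44/7 = -6.2857
Py = (3*0 + 4*1)/7 = 4/7 = 0.5714

P = (-6.2857, 0.5714)


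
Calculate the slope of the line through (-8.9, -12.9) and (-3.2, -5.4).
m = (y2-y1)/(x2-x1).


dy = -5.4 + 12.9 = 7.5
dx = -3.2 + 8.9 = 5.7
m = 7.5/5.7 = 1.3158

m = 1.3158


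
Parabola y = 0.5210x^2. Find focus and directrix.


a = 0.5210
1/(4a) = 0.4798
Focus = (0, 0.4798)
Directrix: y = -0.4798

Focus = (0, 0.4798), Directrix: y = -0.4798


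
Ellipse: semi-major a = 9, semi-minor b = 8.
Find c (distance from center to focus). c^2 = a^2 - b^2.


c^2 = 9^2 - 8^2 = 81 - 64 = 17
c = sqrt(17) = 4.1231

c = 4.1231


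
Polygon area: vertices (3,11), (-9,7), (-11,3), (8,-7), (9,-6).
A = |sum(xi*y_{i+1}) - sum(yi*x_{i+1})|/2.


sum(xi*y_{i+1}) = 3*7 - 9*3 - 11*(-7) + 8*(-6) + 9*11 = 122
sum(yi*x_{i+1}) = 11*(-9) + 7*(-11) + 3*8 - 7*9 - 6*3 = -233
Area = |122 + 233|/2 = 355/2 = 177.5000

177.5000 sq units


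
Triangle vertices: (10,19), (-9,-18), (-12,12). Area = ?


10*(-18-12) = -300
-9*(12-19) = 63
-12*(19+ 18) = -444
sum = -681
Area = |-681|/2 = 340.5000

340.5000 sq units


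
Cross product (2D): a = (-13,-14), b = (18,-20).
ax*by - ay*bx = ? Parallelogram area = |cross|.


cross = -13*(-20) + 14*18 = 260 + 252 = 512
Parallelogram area = |512| = 512

cross = 512, parallelogram area = 512


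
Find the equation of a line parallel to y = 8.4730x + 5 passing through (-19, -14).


Parallel lines have equal slopes.
m2 = 8.4730
b2 = -14 - 8.4730*(-19) = 146.9870

y = 8.4730x + 146.9870


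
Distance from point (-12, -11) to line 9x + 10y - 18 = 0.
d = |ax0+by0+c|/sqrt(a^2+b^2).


|9*(-12) + 10*(-11) - 18| = |-236| = 236
sqrt(81 + 100) = sqrt(181) = 13.4536
d = 236/sqrt(181) = 17.5417

17.5417


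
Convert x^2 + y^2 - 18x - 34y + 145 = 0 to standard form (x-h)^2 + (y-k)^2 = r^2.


h = -D/2 = 18/2 = 9
k = -E/2 = 34/2 = 17
r^2 = h^2 + k^2 - F = 81 + 289 - 145 = 225
r = 15

Center (9, 17), radius = 15


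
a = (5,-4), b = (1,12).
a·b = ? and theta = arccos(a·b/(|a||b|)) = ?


a·b = 5*1 - 4*12 = 5 - 48 = -43
|a| = sqrt(25+16) = 6.4031
|b| = sqrt(1+144) = 12.0416
cos(theta) = -43/(sqrt(41)*sqrt(145)) = -43/sqrt(5945) = -0.557690
theta = arccos(-43/sqrt(5945)) = 123.8962 degrees

a·b = -43, theta = 123.8962 deg


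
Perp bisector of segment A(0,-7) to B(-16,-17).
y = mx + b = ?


Midpoint = (-8, -12)
Slope of AB = dy/dx = -10/(-16) = 0.6250
Perp slope = -dx/dy = -16/10 = -1.6000
b = My - (perp slope)*Mx = -12 + (-16*(-8))/(-10) = -12 - 12.8000 = -24.8000

y = -1.6000x - 24.8000


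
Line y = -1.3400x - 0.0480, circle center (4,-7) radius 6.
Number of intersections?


Substitute y = -1.3400x - 0.0480: (x-4)^2 + (-1.3400x- 0.0480+ 7)^2 = 36
Expand to Ax^2 + Bx + C = 0, where b-k = 6.952
A = 1+m^2 = 2.7956
B = 2(m(b-k) - h) = 2(-1.3400*6.952 - 4) = -26.63136
C = h^2 + (b-k)^2 - r^2 = 16 + 48.330304 - 36 = 28.330304
disc = B^2-4AC = 709.2293 - 316.8008 = 392.4285
disc > 0

2 intersection points


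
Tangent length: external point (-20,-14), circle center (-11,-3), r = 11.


d = sqrt((-20+ 11)^2 + (-14+ 3)^2) = sqrt(81+121) = 14.2127
L = sqrt(202.0000 - 121) = sqrt(81.0000) = 9.0000

9.0000


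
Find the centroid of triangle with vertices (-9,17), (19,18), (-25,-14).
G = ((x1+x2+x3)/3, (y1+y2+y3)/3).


Gx = (-9+19- 25)/3 = -15/3 = -5.0000
Gy = (17+18- 14)/3 = 21/3 = 7.0000

G = (-5.0000, 7.0000)


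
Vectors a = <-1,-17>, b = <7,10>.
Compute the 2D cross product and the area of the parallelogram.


cross = -1*10 + 17*7 = -10 + 119 = 109
Parallelogram area = |109| = 109

cross = 109, parallelogram area = 109


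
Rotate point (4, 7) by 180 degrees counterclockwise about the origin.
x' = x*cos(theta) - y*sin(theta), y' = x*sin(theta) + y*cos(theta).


cos(180) = -1, sin(180) = 0
x' = 4*(-1) - 7*0 = -4
y' = 4*0 + 7*(-1) = -7

(-4, -7)


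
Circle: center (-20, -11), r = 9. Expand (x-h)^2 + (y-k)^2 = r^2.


(x+ 20)^2 + (y+ 11)^2 = 9^2
D = -2h = 40, E = -2k = 22
F = h^2+k^2-r^2 = 400+121-81 = 440

x^2 + y^2 + 40x + 22y + 440 = 0


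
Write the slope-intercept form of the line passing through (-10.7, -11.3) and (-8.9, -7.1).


m = (4.2)/(1.8) = 2.3333
b = y1 - m*x1 = -11.3 - (4.2*(-10.7))/(1.8) = -11.3 + 24.9667 = 13.6667

y = 2.3333x + 13.6667


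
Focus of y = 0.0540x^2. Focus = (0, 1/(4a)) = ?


a = 0.0540
4a = 0.2160
focus = (0, 1/0.2160) = (0, 4.6296)

Focus = (0, 4.6296)


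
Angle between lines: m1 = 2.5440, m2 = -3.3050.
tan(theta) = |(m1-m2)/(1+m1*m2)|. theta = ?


m1-m2 = 5.849
1+m1*m2 = -7.40792
tan(theta) = |5.849/(-7.40792)| = 0.789560
theta = arctan(|5.849/(-7.40792)|) = 38.2932 degrees (acute angle)

38.2932 degrees


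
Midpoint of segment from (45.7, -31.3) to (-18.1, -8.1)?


Mx = (45.7 - 18.1)/2 = 27.6/2 = 13.8000
My = (-31.3 - 8.1)/2 = -39.4/2 = -19.7000

(13.8000, -19.7000)


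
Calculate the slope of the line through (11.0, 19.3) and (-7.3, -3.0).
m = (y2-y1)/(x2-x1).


dy = -3.0 - 19.3 = -22.3
dx = -7.3 - 11.0 = -18.3
m = -22.3/(-18.3) = 1.2186

m = 1.2186


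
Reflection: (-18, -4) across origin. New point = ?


Reflection rule for origin: (-x, -y)
(-18, -4) -> (18, 4)

(18, 4)


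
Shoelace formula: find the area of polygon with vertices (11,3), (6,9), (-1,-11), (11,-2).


sum(xi*y_{i+1}) = 11*9 + 6*(-11) - 1*(-2) + 11*3 = 68
sum(yi*x_{i+1}) = 3*6 + 9*(-1) - 11*11 - 2*11 = -134
Area = |68 + 134|/2 = 202/2 = 101.0000

101.0000 sq units


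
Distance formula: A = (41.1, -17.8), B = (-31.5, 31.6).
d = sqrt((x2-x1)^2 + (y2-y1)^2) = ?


dx = -31.5 - 41.1 = -72.6
dy = 31.6 + 17.8 = 49.4
d = sqrt(5270.76 + 2440.36) = sqrt(7711.12) = 87.8130

87.8130


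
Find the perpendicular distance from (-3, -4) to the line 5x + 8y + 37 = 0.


|5*(-3) + 8*(-4) + 37| = |-10| = 10
sqrt(25 + 64) = sqrt(89) = 9.4340
d = 10/sqrt(89) = 1.0600

1.0600


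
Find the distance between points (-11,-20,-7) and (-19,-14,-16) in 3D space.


dx=-8, dy=6, dz=-9
d = sqrt(64+36+81) = sqrt(181) = 13.4536

13.4536


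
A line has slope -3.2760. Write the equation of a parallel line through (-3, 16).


Parallel lines have equal slopes.
m2 = -3.2760
b2 = 16 + 3.2760*(-3) = 6.1720

y = -3.2760x + 6.1720


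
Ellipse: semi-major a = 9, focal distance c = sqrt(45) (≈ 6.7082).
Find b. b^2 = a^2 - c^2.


b^2 = 9^2 - (sqrt(45))^2 = 81 - 45 = 36
b = sqrt(36) = 6

b = 6


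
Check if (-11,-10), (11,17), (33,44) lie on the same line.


-11*(17-44) + 11*(44+ 10) + 33*(-10-17)
= 297 + 594 - 891 = 0

Yes, collinear (determinant = 0)


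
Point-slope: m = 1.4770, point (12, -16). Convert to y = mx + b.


y + 16 = 1.4770(x - 12)
y = 1.4770x - 16 - 1.4770*12
y = 1.4770x - 33.7240

y = 1.4770x - 33.7240


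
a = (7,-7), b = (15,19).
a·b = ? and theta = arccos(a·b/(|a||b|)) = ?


a·b = 7*15 - 7*19 = 105 - 133 = -28
|a| = sqrt(49+49) = 9.8995
|b| = sqrt(225+361) = 24.2074
cos(theta) = -28/(sqrt(98)*sqrt(586)) = -28/sqrt(57428) = -0.116841
theta = arccos(-28/sqrt(57428)) = 96.7098 degrees

a·b = -28, theta = 96.7098 deg


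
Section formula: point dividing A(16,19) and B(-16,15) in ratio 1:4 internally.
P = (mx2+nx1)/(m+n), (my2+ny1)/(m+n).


Px = (1*(-16) + 4*16)/5 = 48/5 = 9.6000
Py = (1*15 + 4*19)/5 = 91/5 = 18.2000

P = (9.6000, 18.2000)


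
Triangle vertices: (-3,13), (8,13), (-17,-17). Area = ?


-3*(13+ 17) = -90
8*(-17-13) = -240
-17*(13-13) = 0
sum = -330
Area = |-330|/2 = 165.0000

165.0000 sq units


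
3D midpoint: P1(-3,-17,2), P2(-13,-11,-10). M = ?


Mx = (-3- 13)/2 = -8.0000
My = (-17- 11)/2 = -14.0000
Mz = (2- 10)/2 = -4.0000

M = (-8.0000, -14.0000, -4.0000)


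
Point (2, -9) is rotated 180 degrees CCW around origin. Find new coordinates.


cos(180) = -1, sin(180) = 0
x' = 2*(-1) + 9*0 = -2
y' = 2*0 - 9*(-1) = 9

(-2, 9)


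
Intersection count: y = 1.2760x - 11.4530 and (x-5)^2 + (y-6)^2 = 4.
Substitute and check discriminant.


Substitute y = 1.2760x - 11.4530: (x-5)^2 + (1.2760x- 11.4530-6)^2 = 4
Expand to Ax^2 + Bx + C = 0, where b-k = -17.453
A = 1+m^2 = 2.628176
B = 2(m(b-k) - h) = 2(1.2760*(-17.453) - 5) = -54.540056
C = h^2 + (b-k)^2 - r^2 = 25 + 304.607209 - 4 = 325.607209
disc = B^2-4AC = 2974.6177 - 3423.0122 = -448.3945
disc < 0

0 intersection points


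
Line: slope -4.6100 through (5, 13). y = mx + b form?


y - 13 = -4.6100(x - 5)
y = -4.6100x + 13 + 4.6100*5
y = -4.6100x + 36.0500

y = -4.6100x + 36.0500


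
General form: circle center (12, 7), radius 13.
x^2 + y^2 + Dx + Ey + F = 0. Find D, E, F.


(x-12)^2 + (y-7)^2 = 13^2
D = -2h = -24, E = -2k = -14
F = h^2+k^2-r^2 = 144+49-169 = 24

D = -24, E = -14, F = 24


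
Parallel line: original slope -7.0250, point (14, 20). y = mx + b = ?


Parallel lines have equal slopes.
m2 = -7.0250
b2 = 20 + 7.0250*14 = 118.3500

y = -7.0250x + 118.3500


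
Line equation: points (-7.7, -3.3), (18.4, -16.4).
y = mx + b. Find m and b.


m = (-13.1)/(26.1) = -0.5019
b = y1 - m*x1 = -3.3 - (-13.1*(-7.7))/(26.1) = -3.3 - 3.8648 = -7.1648

y = -0.5019x - 7.1648


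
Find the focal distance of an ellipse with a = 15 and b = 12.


c^2 = 15^2 - 12^2 = 225 - 144 = 81
c = sqrt(81) = 9.0000

c = 9.0000


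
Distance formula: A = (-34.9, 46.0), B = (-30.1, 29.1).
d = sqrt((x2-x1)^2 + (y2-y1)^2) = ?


dx = -30.1 + 34.9 = 4.8
dy = 29.1 - 46.0 = -16.9
d = sqrt(23.04 + 285.61) = sqrt(308.65) = 17.5684

17.5684


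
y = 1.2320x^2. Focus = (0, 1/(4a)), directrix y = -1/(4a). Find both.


a = 1.2320
1/(4a) = 0.2029
Focus = (0, 0.2029)
Directrix: y = -0.2029

Focus = (0, 0.2029), Directrix: y = -0.2029


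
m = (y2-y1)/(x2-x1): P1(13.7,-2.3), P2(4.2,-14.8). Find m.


dy = -14.8 + 2.3 = -12.5
dx = 4.2 - 13.7 = -9.5
m = -12.5/(-9.5) = 1.3158

m = 1.3158


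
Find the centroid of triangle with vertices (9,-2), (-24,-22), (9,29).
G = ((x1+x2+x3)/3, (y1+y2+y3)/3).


Gx = (9- 24+9)/3 = -6/3 = -2.0000
Gy = (-2- 22+29)/3 = 5/3 = 1.6667

G = (-2.0000, 1.6667)


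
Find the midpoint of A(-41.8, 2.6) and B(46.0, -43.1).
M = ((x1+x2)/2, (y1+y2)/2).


Mx = (-41.8 + 46.0)/2 = 4.2/2 = 2.1000
My = (2.6 - 43.1)/2 = -40.5/2 = -20.2500

(2.1000, -20.2500)


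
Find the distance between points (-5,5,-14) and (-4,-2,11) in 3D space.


dx=1, dy=-7, dz=25
d = sqrt(1+49+625) = sqrt(675) = 25.9808

25.9808


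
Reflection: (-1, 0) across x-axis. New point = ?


Reflection rule for x-axis: (x, -y)
(-1, 0) -> (-1, 0)

(-1, 0)


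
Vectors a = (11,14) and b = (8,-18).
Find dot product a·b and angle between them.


a·b = 11*8 + 14*(-18) = 88 - 252 = -164
|a| = sqrt(121+196) = 17.8045
|b| = sqrt(64+324) = 19.6977
cos(theta) = -164/(sqrt(317)*sqrt(388)) = -164/sqrt(122996) = -0.467626
theta = arccos(-164/sqrt(122996)) = 117.8803 degrees

a·b = -164, theta = 117.8803 deg


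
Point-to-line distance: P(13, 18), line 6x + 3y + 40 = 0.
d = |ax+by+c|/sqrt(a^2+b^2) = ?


|6*13 + 3*18 + 40| = |172| = 172
sqrt(36 + 9) = sqrt(45) = 6.7082
d = 172/sqrt(45) = 25.6402

25.6402


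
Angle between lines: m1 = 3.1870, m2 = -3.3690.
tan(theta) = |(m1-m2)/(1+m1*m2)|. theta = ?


m1-m2 = 6.556
1+m1*m2 = -9.737003
tan(theta) = |6.556/(-9.737003)| = 0.673308
theta = arctan(|6.556/(-9.737003)|) = 33.9527 degrees (acute angle)

33.9527 degrees


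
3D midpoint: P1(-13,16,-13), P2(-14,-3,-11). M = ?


Mx = (-13- 14)/2 = -13.5000
My = (16- 3)/2 = 6.5000
Mz = (-13- 11)/2 = -12.0000

M = (-13.5000, 6.5000, -12.0000)


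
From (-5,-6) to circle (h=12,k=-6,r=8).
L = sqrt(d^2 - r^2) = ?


d = sqrt((-5-12)^2 + (-6+ 6)^2) = sqrt(289+0) = 17.0000
L = sqrt(289.0000 - 64) = sqrt(225.0000) = 15.0000

15.0000


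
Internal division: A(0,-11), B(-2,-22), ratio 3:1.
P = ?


Px = (3*(-2) + 1*0)/4 = -6/4 = -1.5000
Py = (3*(-22) + 1*(-11))/4 = -77/4 = -19.2500

P = (-1.5000, -19.2500)


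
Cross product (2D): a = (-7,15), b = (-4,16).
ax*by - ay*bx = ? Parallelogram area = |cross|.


cross = -7*16 - 15*(-4) = -112 + 60 = -52
Parallelogram area = |-52| = 52

cross = -52, parallelogram area = 52


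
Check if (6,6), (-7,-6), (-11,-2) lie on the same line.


6*(-6+ 2) - 7*(-2-6) - 11*(6+ 6)
= -24 + 56 - 132 = -100

No, not collinear (determinant = -100)


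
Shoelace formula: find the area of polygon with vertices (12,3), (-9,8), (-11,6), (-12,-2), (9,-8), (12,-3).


sum(xi*y_{i+1}) = 12*8 - 9*6 - 11*(-2) - 12*(-8) + 9*(-3) + 12*3 = 169
sum(yi*x_{i+1}) = 3*(-9) + 8*(-11) + 6*(-12) - 2*9 - 8*12 - 3*12 = -337
Area = |169 + 337|/2 = 506/2 = 253.0000

253.0000 sq units


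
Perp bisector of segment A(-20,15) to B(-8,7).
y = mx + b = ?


Midpoint = (-14, 11)
Slope of AB = dy/dx = -8/12 = -0.6667
Perp slope = -dx/dy = 12/8 = 1.5000
b = My - (perp slope)*Mx = 11 + (12*(-14))/(-8) = 11 + 21.0000 = 32.0000

y = 1.5000x + 32.0000


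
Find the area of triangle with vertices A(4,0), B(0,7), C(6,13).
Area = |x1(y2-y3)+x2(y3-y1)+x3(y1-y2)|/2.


4*(7-13) = -24
0*(13-0) = 0
6*(0-7) = -42
sum = -66
Area = |-66|/2 = 33.0000

33.0000 sq units


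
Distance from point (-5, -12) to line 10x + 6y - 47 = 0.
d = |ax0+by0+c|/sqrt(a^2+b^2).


|10*(-5) + 6*(-12) - 47| = |-169| = 169
sqrt(100 + 36) = sqrt(136) = 11.6619
d = 169/sqrt(136) = 14.4916

14.4916


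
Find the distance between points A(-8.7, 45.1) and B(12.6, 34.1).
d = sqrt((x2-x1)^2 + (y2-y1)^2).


dx = 12.6 + 8.7 = 21.3
dy = 34.1 - 45.1 = -11.0
d = sqrt(453.69 + 121.0) = sqrt(574.69) = 23.9727

23.9727


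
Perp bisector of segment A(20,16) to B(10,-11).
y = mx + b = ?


Midpoint = (15, 2.5)
Slope of AB = dy/dx = -27/(-10) = 2.7000
Perp slope = -dx/dy = -10/27 = -0.3704
b = My - (perp slope)*Mx = 2.5 + (-10*15)/(-27) = 2.5 + 5.5556 = 8.0556

y = -0.3704x + 8.0556


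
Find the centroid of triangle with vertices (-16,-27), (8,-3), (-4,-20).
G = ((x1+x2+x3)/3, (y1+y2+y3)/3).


Gx = (-16+8- 4)/3 = -12/3 = -4.0000
Gy = (-27- 3- 20)/3 = -50/3 = -16.6667

G = (-4.0000, -16.6667)


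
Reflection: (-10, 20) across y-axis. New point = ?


Reflection rule for y-axis: (-x, y)
(-10, 20) -> (10, 20)

(10, 20)


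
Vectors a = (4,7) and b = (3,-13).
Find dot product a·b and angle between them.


a·b = 4*3 + 7*(-13) = 12 - 91 = -79
|a| = sqrt(16+49) = 8.0623
|b| = sqrt(9+169) = 13.3417
cos(theta) = -79/(sqrt(65)*sqrt(178)) = -79/sqrt(11570) = -0.734447
theta = arccos(-79/sqrt(11570)) = 137.2605 degrees

a·b = -79, theta = 137.2605 deg


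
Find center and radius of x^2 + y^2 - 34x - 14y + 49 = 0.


h = -D/2 = 34/2 = 17
k = -E/2 = 14/2 = 7
r^2 = h^2 + k^2 - F = 289 + 49 - 49 = 289
r = 17

Center (17, 7), radius = 17


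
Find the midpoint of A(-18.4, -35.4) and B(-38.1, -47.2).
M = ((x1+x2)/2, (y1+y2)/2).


Mx = (-18.4 - 38.1)/2 = -56.5/2 = -28.2500
My = (-35.4 - 47.2)/2 = -82.6/2 = -41.3000

(-28.2500, -41.3000)


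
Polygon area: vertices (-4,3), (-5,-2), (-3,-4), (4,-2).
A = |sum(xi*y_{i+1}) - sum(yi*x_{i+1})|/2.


sum(xi*y_{i+1}) = -4*(-2) - 5*(-4) - 3*(-2) + 4*3 = 46
sum(yi*x_{i+1}) = 3*(-5) - 2*(-3) - 4*4 - 2*(-4) = -17
Area = |46 + 17|/2 = 63/2 = 31.5000

31.5000 sq units


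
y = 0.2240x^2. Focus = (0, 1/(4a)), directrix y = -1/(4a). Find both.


a = 0.2240
1/(4a) = 1.1161
Focus = (0, 1.1161)
Directrix: y = -1.1161

Focus = (0, 1.1161), Directrix: y = -1.1161


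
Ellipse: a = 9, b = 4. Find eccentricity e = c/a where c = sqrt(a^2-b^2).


c = sqrt(81-16) = sqrt(65) = 8.0623
e = c/a = sqrt(65)/9 = 0.8958

e = 0.8958


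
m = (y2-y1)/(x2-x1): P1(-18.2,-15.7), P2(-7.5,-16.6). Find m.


dy = -16.6 + 15.7 = -0.9
dx = -7.5 + 18.2 = 10.7
m = -0.9/10.7 = -0.0841

m = -0.0841


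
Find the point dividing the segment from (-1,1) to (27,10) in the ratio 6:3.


Px = (6*27 + 3*(-1))/9 = 159/9 = 17.6667
Py = (6*10 + 3*1)/9 = 63/9 = 7.0000

P = (17.6667, 7.0000)


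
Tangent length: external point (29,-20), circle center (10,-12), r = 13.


d = sqrt((29-10)^2 + (-20+ 12)^2) = sqrt(361+64) = 20.6155
L = sqrt(425.0000 - 169) = sqrt(256.0000) = 16.0000

16.0000


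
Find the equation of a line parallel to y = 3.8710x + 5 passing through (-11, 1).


Parallel lines have equal slopes.
m2 = 3.8710
b2 = 1 - 3.8710*(-11) = 43.5810

y = 3.8710x + 43.5810


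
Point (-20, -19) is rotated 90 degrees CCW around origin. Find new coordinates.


cos(90) = 0, sin(90) = 1
x' = -20*0 + 19*1 = 19
y' = -20*1 - 19*0 = -20

(19, -20)


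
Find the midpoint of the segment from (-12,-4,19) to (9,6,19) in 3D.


Mx = (-12+9)/2 = -1.5000
My = (-4+6)/2 = 1.0000
Mz = (19+19)/2 = 19.0000

M = (-1.5000, 1.0000, 19.0000)


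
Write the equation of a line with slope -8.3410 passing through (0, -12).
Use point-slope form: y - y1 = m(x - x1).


y + 12 = -8.3410(x - 0)
y = -8.3410x - 12 + 8.3410*0
y = -8.3410x - 12.0000

y = -8.3410x - 12.0000


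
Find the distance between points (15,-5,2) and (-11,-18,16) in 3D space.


dx=-26, dy=-13, dz=14
d = sqrt(676+169+196) = sqrt(1041) = 32.2645

32.2645


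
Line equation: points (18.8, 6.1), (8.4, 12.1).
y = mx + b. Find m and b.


m = (6.0)/(-10.4) = -0.5769
b = y1 - m*x1 = 6.1 - (6.0*18.8)/(-10.4) = 6.1 + 10.8462 = 16.9462

y = -0.5769x + 16.9462


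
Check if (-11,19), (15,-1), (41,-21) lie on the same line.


-11*(-1+ 21) + 15*(-21-19) + 41*(19+ 1)
= -220 - 600 + 820 = 0

Yes, collinear (determinant = 0)


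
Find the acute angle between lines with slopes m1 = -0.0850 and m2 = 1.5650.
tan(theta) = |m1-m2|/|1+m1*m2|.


m1-m2 = -1.65
1+m1*m2 = 0.866975
tan(theta) = |-1.65/0.866975| = 1.903169
theta = arctan(|-1.65/0.866975|) = 62.2808 degrees (acute angle)

62.2808 degrees


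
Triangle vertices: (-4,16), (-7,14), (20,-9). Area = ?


-4*(14+ 9) = -92
-7*(-9-16) = 175
20*(16-14) = 40
sum = 123
Area = |123|/2 = 61.5000

61.5000 sq units


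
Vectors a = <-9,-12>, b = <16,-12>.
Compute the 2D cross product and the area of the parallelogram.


cross = -9*(-12) + 12*16 = 108 + 192 = 300
Parallelogram area = |300| = 300

cross = 300, parallelogram area = 300


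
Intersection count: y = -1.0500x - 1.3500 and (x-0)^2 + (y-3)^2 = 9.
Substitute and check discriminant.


Substitute y = -1.0500x - 1.3500: (x-0)^2 + (-1.0500x- 1.3500-3)^2 = 9
Expand to Ax^2 + Bx + C = 0, where b-k = -4.35
A = 1+m^2 = 2.1025
B = 2(m(b-k) - h) = 2(-1.0500*(-4.35) - 0) = 9.135
C = h^2 + (b-k)^2 - r^2 = 0 + 18.9225 - 9 = 9.9225
disc = B^2-4AC = 83.4482 - 83.4482 = 0
disc = 0

1 intersection point (tangent)


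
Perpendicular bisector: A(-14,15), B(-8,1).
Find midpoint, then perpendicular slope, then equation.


Midpoint = (-11, 8)
Slope of AB = dy/dx = -14/6 = -2.3333
Perp slope = -dx/dy = 6/14 = 0.4286
b = My - (perp slope)*Mx = 8 + (6*(-11))/(-14) = 8 + 4.7143 = 12.7143

y = 0.4286x + 12.7143


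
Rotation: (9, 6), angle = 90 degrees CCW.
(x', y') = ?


cos(90) = 0, sin(90) = 1
x' = 9*0 - 6*1 = -6
y' = 9*1 + 6*0 = 9

(-6, 9)


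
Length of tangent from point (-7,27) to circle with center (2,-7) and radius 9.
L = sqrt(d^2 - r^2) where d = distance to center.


d = sqrt((-7-2)^2 + (27+ 7)^2) = sqrt(81+1156) = 35.1710
L = sqrt(1237.0000 - 81) = sqrt(1156.0000) = 34.0000

34.0000


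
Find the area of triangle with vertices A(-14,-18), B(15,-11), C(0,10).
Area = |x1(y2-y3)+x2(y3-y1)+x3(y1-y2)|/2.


-14*(-11-10) = 294
15*(10+ 18) = 420
0*(-18+ 11) = 0
sum = 714
Area = |714|/2 = 357.0000

357.0000 sq units


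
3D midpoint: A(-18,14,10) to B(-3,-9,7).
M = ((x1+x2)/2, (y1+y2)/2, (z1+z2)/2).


Mx = (-18- 3)/2 = -10.5000
My = (14- 9)/2 = 2.5000
Mz = (10+7)/2 = 8.5000

M = (-10.5000, 2.5000, 8.5000)


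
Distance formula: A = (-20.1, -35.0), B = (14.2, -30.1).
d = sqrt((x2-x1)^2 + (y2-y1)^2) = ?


dx = 14.2 + 20.1 = 34.3
dy = -30.1 + 35.0 = 4.9
d = sqrt(1176.49 + 24.01) = sqrt(1200.5) = 34.6482

34.6482


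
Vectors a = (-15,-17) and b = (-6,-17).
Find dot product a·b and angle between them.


a·b = -15*(-6) - 17*(-17) = 90 + 289 = 379
|a| = sqrt(225+289) = 22.6716
|b| = sqrt(36+289) = 18.0278
cos(theta) = 379/(sqrt(514)*sqrt(325)) = 379/sqrt(167050) = 0.927291
theta = arccos(379/sqrt(167050)) = 21.9836 degrees

a·b = 379, theta = 21.9836 deg


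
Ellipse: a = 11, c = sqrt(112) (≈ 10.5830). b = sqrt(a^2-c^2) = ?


b^2 = 11^2 - (sqrt(112))^2 = 121 - 112 = 9
b = sqrt(9) = 3

b = 3


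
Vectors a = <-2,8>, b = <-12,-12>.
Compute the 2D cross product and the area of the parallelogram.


cross = -2*(-12) - 8*(-12) = 24 + 96 = 120
Parallelogram area = |120| = 120

cross = 120, parallelogram area = 120


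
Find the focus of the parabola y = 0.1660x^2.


a = 0.1660
4a = 0.6640
focus = (0, 1/0.6640) = (0, 1.5060)

Focus = (0, 1.5060)


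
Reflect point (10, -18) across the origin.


Reflection rule for origin: (-x, -y)
(10, -18) -> (-10, 18)

(-10, 18)


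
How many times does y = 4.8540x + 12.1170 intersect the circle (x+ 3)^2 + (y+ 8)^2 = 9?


Substitute y = 4.8540x + 12.1170: (x+ 3)^2 + (4.8540x+12.1170+ 8)^2 = 9
Expand to Ax^2 + Bx + C = 0, where b-k = 20.117
A = 1+m^2 = 24.561316
B = 2(m(b-k) - h) = 2(4.8540*20.117 + 3) = 201.295836
C = h^2 + (b-k)^2 - r^2 = 9 + 404.693689 - 9 = 404.693689
disc = B^2-4AC = 40520.0136 - 39759.2383 = 760.7753
disc > 0

2 intersection points


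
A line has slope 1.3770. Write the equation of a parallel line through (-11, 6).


Parallel lines have equal slopes.
m2 = 1.3770
b2 = 6 - 1.3770*(-11) = 21.1470

y = 1.3770x + 21.1470


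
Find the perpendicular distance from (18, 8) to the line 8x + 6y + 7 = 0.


|8*18 + 6*8 + 7| = |199| = 199
sqrt(64 + 36) = sqrt(100) = 10.0000
d = 199/sqrt(100) = 19.9000

19.9000


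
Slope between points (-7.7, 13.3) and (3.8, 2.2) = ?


dy = 2.2 - 13.3 = -11.1
dx = 3.8 + 7.7 = 11.5
m = -11.1/11.5 = -0.9652

m = -0.9652


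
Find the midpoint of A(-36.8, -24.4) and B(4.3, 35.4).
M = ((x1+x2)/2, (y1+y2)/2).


Mx = (-36.8 + 4.3)/2 = -32.5/2 = -16.2500
My = (-24.4 + 35.4)/2 = 11.0/2 = 5.5000

(-16.2500, 5.5000)


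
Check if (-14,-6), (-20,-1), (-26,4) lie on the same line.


-14*(-1-4) - 20*(4+ 6) - 26*(-6+ 1)
= 70 - 200 + 130 = 0

Yes, collinear (determinant = 0)


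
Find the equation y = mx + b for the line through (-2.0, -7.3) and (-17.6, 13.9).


m = (21.2)/(-15.6) = -1.3590
b = y1 - m*x1 = -7.3 - (21.2*(-2.0))/(-15.6) = -7.3 - 2.7179 = -10.0179

y = -1.3590x - 10.0179


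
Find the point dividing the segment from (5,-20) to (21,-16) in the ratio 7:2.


Px = (7*21 + 2*5)/9 = 157/9 = 17.4444
Py = (7*(-16) + 2*(-20))/9 = -152/9 = -16.8889

P = (17.4444, -16.8889)


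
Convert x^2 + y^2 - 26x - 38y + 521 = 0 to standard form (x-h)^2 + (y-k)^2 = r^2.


h = -D/2 = 26/2 = 13
k = -E/2 = 38/2 = 19
r^2 = h^2 + k^2 - F = 169 + 361 - 521 = 9
r = 3

Center (13, 19), radius = 3


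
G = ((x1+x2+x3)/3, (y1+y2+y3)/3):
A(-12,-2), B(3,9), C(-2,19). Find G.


Gx = (-12+3- 2)/3 = -11/3 = -3.6667
Gy = (-2+9+19)/3 = 26/3 = 8.6667

G = (-3.6667, 8.6667)


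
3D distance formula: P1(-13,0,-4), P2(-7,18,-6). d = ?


dx=6, dy=18, dz=-2
d = sqrt(36+324+4) = sqrt(364) = 19.0788

19.0788


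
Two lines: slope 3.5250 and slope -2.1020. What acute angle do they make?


m1-m2 = 5.627
1+m1*m2 = -6.40955
tan(theta) = |5.627/(-6.40955)| = 0.877909
theta = arctan(|5.627/(-6.40955)|) = 41.2802 degrees (acute angle)

41.2802 degrees


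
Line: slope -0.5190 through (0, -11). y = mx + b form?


y + 11 = -0.5190(x - 0)
y = -0.5190x - 11 + 0.5190*0
y = -0.5190x - 11.0000

y = -0.5190x - 11.0000


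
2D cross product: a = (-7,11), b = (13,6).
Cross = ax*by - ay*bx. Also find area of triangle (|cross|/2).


cross = -7*6 - 11*13 = -42 - 143 = -185
Triangle area = |-185|/2 = 185/2 = 92.5000

cross = -185, triangle area = 92.5000


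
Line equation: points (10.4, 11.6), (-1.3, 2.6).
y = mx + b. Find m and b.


m = (-9.0)/(-11.7) = 0.7692
b = y1 - m*x1 = 11.6 - (-9.0*10.4)/(-11.7) = 11.6 - 8.0000 = 3.6000

y = 0.7692x + 3.6000


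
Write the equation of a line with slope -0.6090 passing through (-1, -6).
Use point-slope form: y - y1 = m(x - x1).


y + 6 = -0.6090(x + 1)
y = -0.6090x - 6 + 0.6090*(-1)
y = -0.6090x - 6.6090

y = -0.6090x - 6.6090


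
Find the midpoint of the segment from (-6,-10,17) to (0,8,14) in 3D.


Mx = (-6+0)/2 = -3.0000
My = (-10+8)/2 = -1.0000
Mz = (17+14)/2 = 15.5000

M = (-3.0000, -1.0000, 15.5000)


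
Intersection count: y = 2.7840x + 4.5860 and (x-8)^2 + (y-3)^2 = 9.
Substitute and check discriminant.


Substitute y = 2.7840x + 4.5860: (x-8)^2 + (2.7840x+4.5860-3)^2 = 9
Expand to Ax^2 + Bx + C = 0, where b-k = 1.586
A = 1+m^2 = 8.750656
B = 2(m(b-k) - h) = 2(2.7840*1.586 - 8) = -7.169152
C = h^2 + (b-k)^2 - r^2 = 64 + 2.515396 - 9 = 57.515396
disc = B^2-4AC = 51.3967 - 2013.1898 = -1961.7931
disc < 0

0 intersection points


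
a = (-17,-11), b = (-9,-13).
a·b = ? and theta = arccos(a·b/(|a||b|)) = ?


a·b = -17*(-9) - 11*(-13) = 153 + 143 = 296
|a| = sqrt(289+121) = 20.2485
|b| = sqrt(81+169) = 15.8114
cos(theta) = 296/(sqrt(410)*sqrt(250)) = 296/sqrt(102500) = 0.924549
theta = arccos(296/sqrt(102500)) = 22.3996 degrees

a·b = 296, theta = 22.3996 deg


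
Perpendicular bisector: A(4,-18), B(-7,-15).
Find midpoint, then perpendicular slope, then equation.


Midpoint = (-1.5, -16.5)
Slope of AB = dy/dx = 3/(-11) = -0.2727
Perp slope = -dx/dy = 11/3 = 3.6667
b = My - (perp slope)*Mx = -16.5 + (-11*(-1.5))/3 = -16.5 + 5.5000 = -11.0000

y = 3.6667x - 11.0000


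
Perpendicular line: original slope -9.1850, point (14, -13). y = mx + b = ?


Perpendicular slope = -1/m1 = -1/(-9.1850) = 0.1089
b2 = y0 - m2*x0 = -13 + 14/(-9.1850) = -13 - 1.5242 = -14.5242

y = 0.1089x - 14.5242


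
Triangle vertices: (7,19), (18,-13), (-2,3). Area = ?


7*(-13-3) = -112
18*(3-19) = -288
-2*(19+ 13) = -64
sum = -464
Area = |-464|/2 = 232.0000

232.0000 sq units


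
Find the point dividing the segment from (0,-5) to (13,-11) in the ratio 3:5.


Px = (3*13 + 5*0)/8 = 39/8 = 4.8750
Py = (3*(-11) + 5*(-5))/8 = -58/8 = -7.2500

P = (4.8750, -7.2500)


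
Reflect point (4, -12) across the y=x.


Reflection rule for y=x: (y, x)
(4, -12) -> (-12, 4)

(-12, 4)


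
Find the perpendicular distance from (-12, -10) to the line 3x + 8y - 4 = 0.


|3*(-12) + 8*(-10) - 4| = |-120| = 120
sqrt(9 + 64) = sqrt(73) = 8.5440
d = 120/sqrt(73) = 14.0449

14.0449


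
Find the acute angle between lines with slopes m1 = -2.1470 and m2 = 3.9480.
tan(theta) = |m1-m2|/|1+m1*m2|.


m1-m2 = -6.095
1+m1*m2 = -7.476356
tan(theta) = |-6.095/(-7.476356)| = 0.815237
theta = arctan(|-6.095/(-7.476356)|) = 39.1882 degrees (acute angle)

39.1882 degrees


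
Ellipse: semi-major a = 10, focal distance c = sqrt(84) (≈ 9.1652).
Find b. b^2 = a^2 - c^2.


b^2 = 10^2 - (sqrt(84))^2 = 100 - 84 = 16
b = sqrt(16) = 4

b = 4


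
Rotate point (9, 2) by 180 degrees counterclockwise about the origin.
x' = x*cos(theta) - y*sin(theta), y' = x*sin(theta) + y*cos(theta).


cos(180) = -1, sin(180) = 0
x' = 9*(-1) - 2*0 = -9
y' = 9*0 + 2*(-1) = -2

(-9, -2)


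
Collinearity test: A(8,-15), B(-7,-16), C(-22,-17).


8*(-16+ 17) - 7*(-17+ 15) - 22*(-15+ 16)
= 8 + 14 - 22 = 0

Yes, collinear (determinant = 0)


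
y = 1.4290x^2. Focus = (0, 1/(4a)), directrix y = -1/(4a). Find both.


a = 1.4290
1/(4a) = 0.1749
Focus = (0, 0.1749)
Directrix: y = -0.1749

Focus = (0, 0.1749), Directrix: y = -0.1749


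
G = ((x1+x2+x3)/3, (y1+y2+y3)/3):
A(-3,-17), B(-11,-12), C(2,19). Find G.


Gx = (-3- 11+2)/3 = -12/3 = -4.0000
Gy = (-17- 12+19)/3 = -10/3 = -3.3333

G = (-4.0000, -3.3333)


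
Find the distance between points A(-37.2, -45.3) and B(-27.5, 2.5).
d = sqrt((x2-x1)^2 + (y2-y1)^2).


dx = -27.5 + 37.2 = 9.7
dy = 2.5 + 45.3 = 47.8
d = sqrt(94.09 + 2284.84) = sqrt(2378.93) = 48.7743

48.7743


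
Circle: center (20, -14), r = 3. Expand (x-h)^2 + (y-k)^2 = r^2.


(x-20)^2 + (y+ 14)^2 = 3^2
D = -2h = -40, E = -2k = 28
F = h^2+k^2-r^2 = 400+196-9 = 587

x^2 + y^2 - 40x + 28y + 587 = 0


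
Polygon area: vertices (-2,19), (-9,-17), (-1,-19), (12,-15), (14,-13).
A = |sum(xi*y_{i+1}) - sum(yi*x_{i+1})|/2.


sum(xi*y_{i+1}) = -2*(-17) - 9*(-19) - 1*(-15) + 12*(-13) + 14*19 = 330
sum(yi*x_{i+1}) = 19*(-9) - 17*(-1) - 19*12 - 15*14 - 13*(-2) = -566
Area = |330 + 566|/2 = 896/2 = 448.0000

448.0000 sq units


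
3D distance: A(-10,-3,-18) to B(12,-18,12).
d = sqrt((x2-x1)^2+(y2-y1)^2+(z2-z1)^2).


dx=22, dy=-15, dz=30
d = sqrt(484+225+900) = sqrt(1609) = 40.1123

40.1123


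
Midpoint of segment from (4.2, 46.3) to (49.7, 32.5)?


Mx = (4.2 + 49.7)/2 = 53.9/2 = 26.9500
My = (46.3 + 32.5)/2 = 78.8/2 = 39.4000

(26.9500, 39.4000)


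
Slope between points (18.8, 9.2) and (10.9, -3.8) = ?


dy = -3.8 - 9.2 = -13.0
dx = 10.9 - 18.8 = -7.9
m = -13.0/(-7.9) = 1.6456

m = 1.6456


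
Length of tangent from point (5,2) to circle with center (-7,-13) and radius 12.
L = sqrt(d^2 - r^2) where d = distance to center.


d = sqrt((5+ 7)^2 + (2+ 13)^2) = sqrt(144+225) = 19.2094
L = sqrt(369.0000 - 144) = sqrt(225.0000) = 15.0000

15.0000


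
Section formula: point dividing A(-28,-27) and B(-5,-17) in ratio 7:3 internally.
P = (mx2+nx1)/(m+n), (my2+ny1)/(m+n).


Px = (7*(-5) + 3*(-28))/10 = -119/10 = -11.9000
Py = (7*(-17) + 3*(-27))/10 = -200/10 = -20.0000

P = (-11.9000, -20.0000)


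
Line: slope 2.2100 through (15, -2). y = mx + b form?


y + 2 = 2.2100(x - 15)
y = 2.2100x - 2 - 2.2100*15
y = 2.2100x - 35.1500

y = 2.2100x - 35.1500


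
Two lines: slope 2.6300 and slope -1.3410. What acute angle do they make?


m1-m2 = 3.971
1+m1*m2 = -2.52683
tan(theta) = |3.971/(-2.52683)| = 1.571534
theta = arctan(|3.971/(-2.52683)|) = 57.5306 degrees (acute angle)

57.5306 degrees


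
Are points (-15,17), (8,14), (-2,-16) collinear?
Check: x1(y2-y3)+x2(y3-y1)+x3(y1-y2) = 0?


-15*(14+ 16) + 8*(-16-17) - 2*(17-14)
= -450 - 264 - 6 = -720

No, not collinear (determinant = -720)


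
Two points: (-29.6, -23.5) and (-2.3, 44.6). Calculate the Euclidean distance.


dx = -2.3 + 29.6 = 27.3
dy = 44.6 + 23.5 = 68.1
d = sqrt(745.29 + 4637.61) = sqrt(5382.9) = 73.3682

73.3682


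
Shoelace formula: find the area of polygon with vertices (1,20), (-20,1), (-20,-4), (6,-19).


sum(xi*y_{i+1}) = 1*1 - 20*(-4) - 20*(-19) + 6*20 = 581
sum(yi*x_{i+1}) = 20*(-20) + 1*(-20) - 4*6 - 19*1 = -463
Area = |581 + 463|/2 = 1044/2 = 522.0000

522.0000 sq units


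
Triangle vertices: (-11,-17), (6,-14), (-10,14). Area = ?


-11*(-14-14) = 308
6*(14+ 17) = 186
-10*(-17+ 14) = 30
sum = 524
Area = |524|/2 = 262.0000

262.0000 sq units


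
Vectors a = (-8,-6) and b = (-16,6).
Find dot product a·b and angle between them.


a·b = -8*(-16) - 6*6 = 128 - 36 = 92
|a| = sqrt(64+36) = 10.0000
|b| = sqrt(256+36) = 17.0880
cos(theta) = 92/(sqrt(100)*sqrt(292)) = 92/sqrt(29200) = 0.538389
theta = arccos(92/sqrt(29200)) = 57.4259 degrees

a·b = 92, theta = 57.4259 deg


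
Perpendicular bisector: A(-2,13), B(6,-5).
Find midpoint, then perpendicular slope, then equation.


Midpoint = (2, 4)
Slope of AB = dy/dx = -18/8 = -2.2500
Perp slope = -dx/dy = 8/18 = 0.4444
b = My - (perp slope)*Mx = 4 + (8*2)/(-18) = 4 - 0.8889 = 3.1111

y = 0.4444x + 3.1111


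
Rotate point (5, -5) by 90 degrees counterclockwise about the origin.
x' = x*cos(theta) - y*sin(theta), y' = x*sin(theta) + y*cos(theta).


cos(90) = 0, sin(90) = 1
x' = 5*0 + 5*1 = 5
y' = 5*1 - 5*0 = 5

(5, 5)


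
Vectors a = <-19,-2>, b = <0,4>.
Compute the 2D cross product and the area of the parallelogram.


cross = -19*4 + 2*0 = -76 - 0 = -76
Parallelogram area = |-76| = 76

cross = -76, parallelogram area = 76


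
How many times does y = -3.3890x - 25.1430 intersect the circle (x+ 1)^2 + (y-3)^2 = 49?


Substitute y = -3.3890x - 25.1430: (x+ 1)^2 + (-3.3890x- 25.1430-3)^2 = 49
Expand to Ax^2 + Bx + C = 0, where b-k = -28.143
A = 1+m^2 = 12.485321
B = 2(m(b-k) - h) = 2(-3.3890*(-28.143) + 1) = 192.753254
C = h^2 + (b-k)^2 - r^2 = 1 + 792.028449 - 49 = 744.028449
disc = B^2-4AC = 37153.8169 - 37157.7361 = -3.9192
disc < 0

0 intersection points


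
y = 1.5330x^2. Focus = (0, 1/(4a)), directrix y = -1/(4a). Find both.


a = 1.5330
1/(4a) = 0.1631
Focus = (0, 0.1631)
Directrix: y = -0.1631

Focus = (0, 0.1631), Directrix: y = -0.1631


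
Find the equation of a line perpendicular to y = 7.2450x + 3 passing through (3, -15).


Perpendicular slope = -1/m1 = -1/7.2450 = -0.1380
b2 = y0 - m2*x0 = -15 + 3/7.2450 = -15 + 0.4141 = -14.5859

y = -0.1380x - 14.5859


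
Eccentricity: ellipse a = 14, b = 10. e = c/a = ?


c = sqrt(196-100) = sqrt(96) = 9.7980
e = c/a = sqrt(96)/14 = 0.6999

e = 0.6999


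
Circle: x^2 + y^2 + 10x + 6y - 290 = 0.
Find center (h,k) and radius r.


h = -D/2 = -10/2 = -5
k = -E/2 = -6/2 = -3
r^2 = h^2 + k^2 - F = 25 + 9 + 290 = 324
r = 18

Center (-5, -3), radius = 18


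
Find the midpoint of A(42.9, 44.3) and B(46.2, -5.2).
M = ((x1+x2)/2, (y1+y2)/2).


Mx = (42.9 + 46.2)/2 = 89.1/2 = 44.5500
My = (44.3 - 5.2)/2 = 39.1/2 = 19.5500

(44.5500, 19.5500)


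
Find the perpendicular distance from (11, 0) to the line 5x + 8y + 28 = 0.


|5*11 + 8*0 + 28| = |83| = 83
sqrt(25 + 64) = sqrt(89) = 9.4340
d = 83/sqrt(89) = 8.7980

8.7980


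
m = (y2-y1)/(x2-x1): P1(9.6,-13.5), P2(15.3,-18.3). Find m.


dy = -18.3 + 13.5 = -4.8
dx = 15.3 - 9.6 = 5.7
m = -4.8/5.7 = -0.8421

m = -0.8421


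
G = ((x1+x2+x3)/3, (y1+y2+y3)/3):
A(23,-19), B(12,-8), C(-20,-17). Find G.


Gx = (23+12- 20)/3 = 15/3 = 5.0000
Gy = (-19- 8- 17)/3 = -44/3 = -14.6667

G = (5.0000, -14.6667)


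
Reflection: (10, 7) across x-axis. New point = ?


Reflection rule for x-axis: (x, -y)
(10, 7) -> (10, -7)

(10, -7)


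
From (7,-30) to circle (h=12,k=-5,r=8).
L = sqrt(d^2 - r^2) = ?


d = sqrt((7-12)^2 + (-30+ 5)^2) = sqrt(25+625) = 25.4951
L = sqrt(650.0000 - 64) = sqrt(586.0000) = 24.2074

24.2074


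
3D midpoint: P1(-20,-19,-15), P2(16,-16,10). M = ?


Mx = (-20+16)/2 = -2.0000
My = (-19- 16)/2 = -17.5000
Mz = (-15+10)/2 = -2.5000

M = (-2.0000, -17.5000, -2.5000)


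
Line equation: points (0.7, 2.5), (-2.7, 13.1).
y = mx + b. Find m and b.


m = (10.6)/(-3.4) = -3.1176
b = y1 - m*x1 = 2.5 - (10.6*0.7)/(-3.4) = 2.5 + 2.1824 = 4.6824

y = -3.1176x + 4.6824


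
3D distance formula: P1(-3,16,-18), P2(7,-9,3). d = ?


dx=10, dy=-25, dz=21
d = sqrt(100+625+441) = sqrt(1166) = 34.1467

34.1467


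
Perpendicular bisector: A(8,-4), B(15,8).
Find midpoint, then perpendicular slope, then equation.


Midpoint = (11.5, 2)
Slope of AB = dy/dx = 12/7 = 1.7143
Perp slope = -dx/dy = -7/12 = -0.5833
b = My - (perp slope)*Mx = 2 + (7*11.5)/12 = 2 + 6.7083 = 8.7083

y = -0.5833x + 8.7083


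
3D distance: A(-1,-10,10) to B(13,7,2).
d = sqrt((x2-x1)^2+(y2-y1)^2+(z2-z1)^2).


dx=14, dy=17, dz=-8
d = sqrt(196+289+64) = sqrt(549) = 23.4307

23.4307


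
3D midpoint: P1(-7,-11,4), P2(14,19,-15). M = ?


Mx = (-7+14)/2 = 3.5000
My = (-11+19)/2 = 4.0000
Mz = (4- 15)/2 = -5.5000

M = (3.5000, 4.0000, -5.5000)


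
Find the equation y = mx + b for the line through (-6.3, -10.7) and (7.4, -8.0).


m = (2.7)/(13.7) = 0.1971
b = y1 - m*x1 = -10.7 - (2.7*(-6.3))/(13.7) = -10.7 + 1.2416 = -9.4584

y = 0.1971x - 9.4584


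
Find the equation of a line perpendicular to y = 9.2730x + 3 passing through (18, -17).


Perpendicular slope = -1/m1 = -1/9.2730 = -0.1078
b2 = y0 - m2*x0 = -17 + 18/9.2730 = -17 + 1.9411 = -15.0589

y = -0.1078x - 15.0589


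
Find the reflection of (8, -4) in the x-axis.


Reflection rule for x-axis: (x, -y)
(8, -4) -> (8, 4)

(8, 4)
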